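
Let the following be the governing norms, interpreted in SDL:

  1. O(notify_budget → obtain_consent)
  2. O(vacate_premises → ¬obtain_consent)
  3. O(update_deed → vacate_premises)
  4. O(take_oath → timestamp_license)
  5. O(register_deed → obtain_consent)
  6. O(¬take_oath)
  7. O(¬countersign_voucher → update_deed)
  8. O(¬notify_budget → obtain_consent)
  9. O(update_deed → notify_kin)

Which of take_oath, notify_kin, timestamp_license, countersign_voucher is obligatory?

countersign_voucher

Premises 8 and 1 cover both cases: O(¬notify_budget → obtain_consent) and O(notify_budget → obtain_consent). Since ¬notify_budget ∨ notify_budget is a tautology, O(obtain_consent) follows.
Premise 2, O(vacate_premises → ¬obtain_consent), contraposes to O(obtain_consent → ¬vacate_premises); with O(obtain_consent) we get O(¬vacate_premises).
Premise 3 is O(update_deed → vacate_premises); contrapositively O(¬vacate_premises → ¬update_deed). Since O(¬vacate_premises) holds, K gives O(¬update_deed).
The contrapositive of premise 7 (O(¬countersign_voucher → update_deed)) is O(¬update_deed → countersign_voucher), and O(¬update_deed) is already established, so O(countersign_voucher).
So O(countersign_voucher) holds — countersign_voucher is obligatory. None of the other listed options is made obligatory by any chain of premises.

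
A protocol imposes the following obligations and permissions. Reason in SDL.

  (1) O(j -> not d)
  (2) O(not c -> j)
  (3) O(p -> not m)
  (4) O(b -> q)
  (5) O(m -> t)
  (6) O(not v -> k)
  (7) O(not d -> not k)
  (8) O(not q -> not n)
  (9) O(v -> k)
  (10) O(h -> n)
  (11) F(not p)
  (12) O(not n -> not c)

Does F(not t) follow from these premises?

No

Premise 5 is O(m -> t), but O(m) is not derivable from the premises, so it does not yield O(t).
No other premise forces O(t). An ideal world satisfying every premise can still have not t true, so F(not t) is not derivable.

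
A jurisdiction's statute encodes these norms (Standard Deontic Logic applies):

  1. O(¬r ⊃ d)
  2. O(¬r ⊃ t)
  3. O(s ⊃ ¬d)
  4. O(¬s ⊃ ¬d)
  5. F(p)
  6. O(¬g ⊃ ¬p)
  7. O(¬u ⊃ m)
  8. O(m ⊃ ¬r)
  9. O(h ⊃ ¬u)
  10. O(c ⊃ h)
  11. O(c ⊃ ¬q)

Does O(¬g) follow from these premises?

No

Premise 6 is O(¬g ⊃ ¬p); even if O(¬p) held, inferring O(¬g) would be affirming the consequent — invalid.
No other premise forces O(¬g). An ideal world satisfying every premise can still have ¬g false, so O(¬g) is not derivable.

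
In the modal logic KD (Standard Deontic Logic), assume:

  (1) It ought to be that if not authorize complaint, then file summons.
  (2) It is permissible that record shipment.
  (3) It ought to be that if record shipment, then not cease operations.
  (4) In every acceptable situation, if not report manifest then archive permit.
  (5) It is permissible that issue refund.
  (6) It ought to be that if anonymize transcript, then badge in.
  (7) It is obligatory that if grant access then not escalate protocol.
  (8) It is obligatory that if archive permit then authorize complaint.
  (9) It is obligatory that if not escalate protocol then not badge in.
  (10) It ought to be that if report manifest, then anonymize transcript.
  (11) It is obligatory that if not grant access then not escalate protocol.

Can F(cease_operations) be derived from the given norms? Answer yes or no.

Premise 3 is O(record_shipment → ¬cease_operations), but O(record_shipment) is not derivable from the premises (the permission P(record_shipment) asserts only ¬O(¬record_shipment), not O(record_shipment)), so it does not yield O(¬cease_operations).
No other premise forces O(¬cease_operations). An ideal world satisfying every premise can still have cease_operations true, so F(cease_operations) is not derivable.

No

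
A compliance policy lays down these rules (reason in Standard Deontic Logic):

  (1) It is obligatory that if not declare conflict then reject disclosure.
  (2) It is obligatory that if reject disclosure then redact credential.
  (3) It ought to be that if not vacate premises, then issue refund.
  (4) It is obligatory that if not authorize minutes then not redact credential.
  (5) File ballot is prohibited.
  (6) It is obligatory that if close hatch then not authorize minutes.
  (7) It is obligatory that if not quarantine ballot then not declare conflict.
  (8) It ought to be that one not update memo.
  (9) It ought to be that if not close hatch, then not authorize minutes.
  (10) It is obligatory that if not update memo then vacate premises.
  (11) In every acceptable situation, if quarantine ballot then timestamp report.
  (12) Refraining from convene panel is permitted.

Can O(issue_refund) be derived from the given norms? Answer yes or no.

Premise 3 is O(¬vacate_premises → issue_refund), but O(¬vacate_premises) is not derivable from the premises, so it does not yield O(issue_refund).
No other premise forces O(issue_refund). An ideal world satisfying every premise can still have issue_refund false, so O(issue_refund) is not derivable.

No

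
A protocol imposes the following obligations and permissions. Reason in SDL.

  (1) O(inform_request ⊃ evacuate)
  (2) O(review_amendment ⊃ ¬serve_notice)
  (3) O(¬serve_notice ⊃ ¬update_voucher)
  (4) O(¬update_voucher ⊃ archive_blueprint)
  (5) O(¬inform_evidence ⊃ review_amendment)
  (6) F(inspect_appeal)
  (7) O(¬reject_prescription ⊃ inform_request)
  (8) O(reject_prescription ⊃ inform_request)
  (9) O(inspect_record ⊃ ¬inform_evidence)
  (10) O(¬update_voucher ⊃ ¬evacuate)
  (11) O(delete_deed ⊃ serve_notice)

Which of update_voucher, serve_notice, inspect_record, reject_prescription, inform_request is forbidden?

inspect_record

By case analysis on reject_prescription: premise 8 gives O(reject_prescription ⊃ inform_request) and premise 7 gives O(¬reject_prescription ⊃ inform_request), so O(inform_request) either way.
With premise 1, O(inform_request ⊃ evacuate), the K-axiom yields O(evacuate).
Premise 10, O(¬update_voucher ⊃ ¬evacuate), contraposes to O(evacuate ⊃ update_voucher); with O(evacuate) we get O(update_voucher).
The contrapositive of premise 3 (O(¬serve_notice ⊃ ¬update_voucher)) is O(update_voucher ⊃ serve_notice), and O(update_voucher) is already established, so O(serve_notice).
The contrapositive of premise 2 (O(review_amendment ⊃ ¬serve_notice)) is O(serve_notice ⊃ ¬review_amendment), and O(serve_notice) is already established, so O(¬review_amendment).
Premise 5, O(¬inform_evidence ⊃ review_amendment), contraposes to O(¬review_amendment ⊃ inform_evidence); with O(¬review_amendment) we get O(inform_evidence).
The contrapositive of premise 9 (O(inspect_record ⊃ ¬inform_evidence)) is O(inform_evidence ⊃ ¬inspect_record), and O(inform_evidence) is already established, so O(¬inspect_record).
So O(¬inspect_record) holds, i.e. inspect_record is forbidden. None of the other listed options is forbidden under the premises.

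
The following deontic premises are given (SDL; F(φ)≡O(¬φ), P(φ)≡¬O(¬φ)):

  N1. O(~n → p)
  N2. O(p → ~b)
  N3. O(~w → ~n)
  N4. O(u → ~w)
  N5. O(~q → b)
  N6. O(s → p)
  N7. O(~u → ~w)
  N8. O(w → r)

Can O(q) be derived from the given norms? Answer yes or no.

Yes

Premises 7 and 4 are O(~u → ~w) and O(u → ~w); every ideal world satisfies ~u or u, so in either case ~w holds — hence O(~w).
Applying K to premise 3 (O(~w → ~n)) and O(~w) yields O(~n).
With premise 1, O(~n → p), the K-axiom yields O(p).
With premise 2, O(p → ~b), the K-axiom yields O(~b).
Premise 5, O(~q → b), contraposes to O(~b → q); with O(~b) we get O(q).
Premises 6, 8 do not contribute to this derivation.
So O(q) follows.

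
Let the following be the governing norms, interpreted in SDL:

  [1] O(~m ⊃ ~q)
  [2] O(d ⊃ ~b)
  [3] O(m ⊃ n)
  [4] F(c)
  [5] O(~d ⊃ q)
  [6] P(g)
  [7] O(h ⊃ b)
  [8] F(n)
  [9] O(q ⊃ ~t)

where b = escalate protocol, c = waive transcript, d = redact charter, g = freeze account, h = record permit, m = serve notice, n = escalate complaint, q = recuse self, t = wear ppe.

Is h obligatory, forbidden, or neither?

Forbidden

F(n) at premise 8 means O(~n).
Premise 3 is O(m ⊃ n); contrapositively O(~n ⊃ ~m). Since O(~n) holds, K gives O(~m).
Premise 1 is O(~m ⊃ ~q); since O(~m), deontic closure gives O(~q).
Premise 5, O(~d ⊃ q), contraposes to O(~q ⊃ d); with O(~q) we get O(d).
Applying K to premise 2 (O(d ⊃ ~b)) and O(d) yields O(~b).
The contrapositive of premise 7 (O(h ⊃ b)) is O(~b ⊃ ~h), and O(~b) is already established, so O(~h).
Premises 4, 6, 9 do not contribute to this derivation.
Thus O(~h), which is F(h): h is forbidden.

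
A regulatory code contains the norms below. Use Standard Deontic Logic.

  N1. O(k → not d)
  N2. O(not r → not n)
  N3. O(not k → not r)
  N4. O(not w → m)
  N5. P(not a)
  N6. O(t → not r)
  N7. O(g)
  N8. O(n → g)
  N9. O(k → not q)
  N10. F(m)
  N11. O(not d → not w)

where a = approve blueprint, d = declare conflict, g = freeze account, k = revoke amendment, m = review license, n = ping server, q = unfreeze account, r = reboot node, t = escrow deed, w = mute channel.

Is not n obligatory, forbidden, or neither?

Premise 10, F(m), is equivalent to O(not m).
The contrapositive of premise 4 (O(not w → m)) is O(not m → w), and O(not m) is already established, so O(w).
Premise 11, O(not d → not w), contraposes to O(w → d); with O(w) we get O(d).
The contrapositive of premise 1 (O(k → not d)) is O(d → not k), and O(d) is already established, so O(not k).
With premise 3, O(not k → not r), the K-axiom yields O(not r).
With premise 2, O(not r → not n), the K-axiom yields O(not n).
Premises 5, 6, 7, 8, 9 do not contribute to this derivation.
Hence not n is obligatory.

Obligatory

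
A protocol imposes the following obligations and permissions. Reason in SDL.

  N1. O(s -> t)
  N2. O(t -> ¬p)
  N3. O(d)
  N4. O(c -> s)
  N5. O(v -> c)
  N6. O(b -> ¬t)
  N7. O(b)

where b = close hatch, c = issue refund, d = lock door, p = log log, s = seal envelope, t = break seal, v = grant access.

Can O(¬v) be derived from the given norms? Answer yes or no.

From premise 7 we have O(b).
From O(b) and premise 6, O(b -> ¬t), we obtain O(¬t).
The contrapositive of premise 1 (O(s -> t)) is O(¬t -> ¬s), and O(¬t) is already established, so O(¬s).
The contrapositive of premise 4 (O(c -> s)) is O(¬s -> ¬c), and O(¬s) is already established, so O(¬c).
Premise 5, O(v -> c), contraposes to O(¬c -> ¬v); with O(¬c) we get O(¬v).
Premises 2, 3 do not contribute to this derivation.
So O(¬v) follows.

Yes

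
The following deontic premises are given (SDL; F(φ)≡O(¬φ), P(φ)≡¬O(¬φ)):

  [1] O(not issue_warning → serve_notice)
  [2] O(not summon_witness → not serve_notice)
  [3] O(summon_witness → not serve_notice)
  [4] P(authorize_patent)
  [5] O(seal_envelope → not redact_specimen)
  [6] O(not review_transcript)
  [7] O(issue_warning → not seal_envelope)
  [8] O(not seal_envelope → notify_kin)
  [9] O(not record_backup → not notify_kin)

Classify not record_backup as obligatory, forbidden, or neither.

Premises 2 and 3 are O(not summon_witness → not serve_notice) and O(summon_witness → not serve_notice); every ideal world satisfies not summon_witness or summon_witness, so in either case not serve_notice holds — hence O(not serve_notice).
Premise 1, O(not issue_warning → serve_notice), contraposes to O(not serve_notice → issue_warning); with O(not serve_notice) we get O(issue_warning).
From O(issue_warning) and premise 7, O(issue_warning → not seal_envelope), we obtain O(not seal_envelope).
From O(not seal_envelope) and premise 8, O(not seal_envelope → notify_kin), we obtain O(notify_kin).
Premise 9, O(not record_backup → not notify_kin), contraposes to O(notify_kin → record_backup); with O(notify_kin) we get O(record_backup).
Premises 4, 5, 6 do not contribute to this derivation.
Thus O(record_backup), which is F(not record_backup): not record_backup is forbidden.

Forbidden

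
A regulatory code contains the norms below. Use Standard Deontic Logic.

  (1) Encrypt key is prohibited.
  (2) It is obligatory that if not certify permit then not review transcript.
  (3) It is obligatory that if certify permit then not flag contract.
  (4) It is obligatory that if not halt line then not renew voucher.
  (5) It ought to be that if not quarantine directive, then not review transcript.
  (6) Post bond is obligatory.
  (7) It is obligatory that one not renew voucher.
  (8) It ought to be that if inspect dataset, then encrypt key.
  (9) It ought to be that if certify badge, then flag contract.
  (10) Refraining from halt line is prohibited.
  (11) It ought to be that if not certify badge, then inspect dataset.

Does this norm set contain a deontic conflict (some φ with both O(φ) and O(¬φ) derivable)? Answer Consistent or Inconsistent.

Premise 4 is O(¬halt_line → ¬renew_voucher); even if O(¬renew_voucher) held, inferring O(¬halt_line) would be affirming the consequent — invalid.
So O(¬halt_line) is not derivable, and the apparent clash with O(halt_line) does not arise.
A world satisfying every obligation exists (e.g. certify_badge=true, certify_permit=false, encrypt_key=false, flag_contract=true, halt_line=true, inspect_dataset=false, post_bond=true, quarantine_directive=false, renew_voucher=false, review_transcript=false); no atom is both obligatory and forbidden, so the set is consistent.

Consistent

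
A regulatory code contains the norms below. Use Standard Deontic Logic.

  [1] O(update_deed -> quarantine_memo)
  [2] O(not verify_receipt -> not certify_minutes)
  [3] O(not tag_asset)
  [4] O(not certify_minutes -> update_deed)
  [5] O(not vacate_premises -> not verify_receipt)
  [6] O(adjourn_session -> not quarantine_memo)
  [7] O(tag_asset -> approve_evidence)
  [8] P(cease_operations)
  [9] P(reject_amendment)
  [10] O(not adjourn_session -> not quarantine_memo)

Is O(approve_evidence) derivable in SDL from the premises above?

Premise 7 is O(tag_asset -> approve_evidence), but O(tag_asset) is not derivable from the premises, so it does not yield O(approve_evidence).
No other premise forces O(approve_evidence). An ideal world satisfying every premise can still have approve_evidence false, so O(approve_evidence) is not derivable.

No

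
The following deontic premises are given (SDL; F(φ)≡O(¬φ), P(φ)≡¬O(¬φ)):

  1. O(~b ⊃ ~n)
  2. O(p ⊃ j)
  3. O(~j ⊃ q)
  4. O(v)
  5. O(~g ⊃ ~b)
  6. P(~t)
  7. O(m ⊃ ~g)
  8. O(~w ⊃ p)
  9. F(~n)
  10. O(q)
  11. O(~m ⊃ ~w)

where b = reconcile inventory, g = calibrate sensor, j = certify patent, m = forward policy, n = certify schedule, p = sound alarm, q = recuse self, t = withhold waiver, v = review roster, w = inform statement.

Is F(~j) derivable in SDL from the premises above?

Premise 9, F(~n), is equivalent to O(n).
Premise 1 is O(~b ⊃ ~n); contrapositively O(n ⊃ b). Since O(n) holds, K gives O(b).
The contrapositive of premise 5 (O(~g ⊃ ~b)) is O(b ⊃ g), and O(b) is already established, so O(g).
Premise 7, O(m ⊃ ~g), contraposes to O(g ⊃ ~m); with O(g) we get O(~m).
Premise 11 is O(~m ⊃ ~w); since O(~m), deontic closure gives O(~w).
From O(~w) and premise 8, O(~w ⊃ p), we obtain O(p).
With premise 2, O(p ⊃ j), the K-axiom yields O(j).
Premises 3, 4, 6, 10 do not contribute to this derivation.
So O(j) holds, i.e. F(~j). The claim follows.

Yes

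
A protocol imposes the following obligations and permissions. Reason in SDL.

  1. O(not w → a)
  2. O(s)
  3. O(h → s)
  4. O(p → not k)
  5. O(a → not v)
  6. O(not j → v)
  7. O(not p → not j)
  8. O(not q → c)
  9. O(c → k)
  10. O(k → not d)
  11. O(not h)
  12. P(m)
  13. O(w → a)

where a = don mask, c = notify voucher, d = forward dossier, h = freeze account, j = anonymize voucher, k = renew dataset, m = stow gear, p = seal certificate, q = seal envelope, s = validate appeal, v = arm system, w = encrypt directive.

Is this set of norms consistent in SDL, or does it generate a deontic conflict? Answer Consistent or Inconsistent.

Consistent

Premise 3 is O(h → s); even if O(s) held, inferring O(h) would be affirming the consequent — invalid.
So O(h) is not derivable, and the apparent clash with O(not h) does not arise.
A world satisfying every obligation exists (e.g. a=true, c=false, d=false, h=false, j=true, k=false, m=false, p=true, q=true, s=true, v=false, w=false); no atom is both obligatory and forbidden, so the set is consistent.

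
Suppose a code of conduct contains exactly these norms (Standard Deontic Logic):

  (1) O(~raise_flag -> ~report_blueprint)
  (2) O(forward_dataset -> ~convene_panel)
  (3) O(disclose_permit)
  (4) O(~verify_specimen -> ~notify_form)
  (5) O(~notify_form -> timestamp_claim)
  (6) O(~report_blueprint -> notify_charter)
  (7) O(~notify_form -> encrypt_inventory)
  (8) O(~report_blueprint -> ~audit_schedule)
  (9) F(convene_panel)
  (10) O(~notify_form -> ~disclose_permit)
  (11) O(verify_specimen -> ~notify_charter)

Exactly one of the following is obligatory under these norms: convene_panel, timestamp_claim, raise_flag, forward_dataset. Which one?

Premise 3 states O(disclose_permit) outright.
The contrapositive of premise 10 (O(~notify_form -> ~disclose_permit)) is O(disclose_permit -> notify_form), and O(disclose_permit) is already established, so O(notify_form).
Premise 4 is O(~verify_specimen -> ~notify_form); contrapositively O(notify_form -> verify_specimen). Since O(notify_form) holds, K gives O(verify_specimen).
From O(verify_specimen) and premise 11, O(verify_specimen -> ~notify_charter), we obtain O(~notify_charter).
Premise 6, O(~report_blueprint -> notify_charter), contraposes to O(~notify_charter -> report_blueprint); with O(~notify_charter) we get O(report_blueprint).
The contrapositive of premise 1 (O(~raise_flag -> ~report_blueprint)) is O(report_blueprint -> raise_flag), and O(report_blueprint) is already established, so O(raise_flag).
So O(raise_flag) holds — raise_flag is obligatory. None of the other listed options is made obligatory by any chain of premises.

raise_flag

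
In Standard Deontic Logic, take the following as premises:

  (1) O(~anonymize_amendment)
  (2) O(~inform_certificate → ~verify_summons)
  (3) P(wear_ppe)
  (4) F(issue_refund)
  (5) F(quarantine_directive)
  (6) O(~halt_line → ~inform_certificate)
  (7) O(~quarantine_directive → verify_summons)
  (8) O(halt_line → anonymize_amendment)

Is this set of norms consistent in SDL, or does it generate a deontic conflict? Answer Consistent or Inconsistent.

Inconsistent

Premise 1 gives O(~anonymize_amendment).
The contrapositive of premise 8 (O(halt_line → anonymize_amendment)) is O(~anonymize_amendment → ~halt_line), and O(~anonymize_amendment) is already established, so O(~halt_line).
Premise 6 is O(~halt_line → ~inform_certificate); since O(~halt_line), deontic closure gives O(~inform_certificate).
Premise 2 is O(~inform_certificate → ~verify_summons); since O(~inform_certificate), deontic closure gives O(~verify_summons).
The contrapositive of premise 7 (O(~quarantine_directive → verify_summons)) is O(~verify_summons → quarantine_directive), and O(~verify_summons) is already established, so O(quarantine_directive).
Yet premise 5 is F(quarantine_directive), i.e. O(~quarantine_directive).
We now have both O(quarantine_directive) and O(~quarantine_directive) — quarantine_directive is simultaneously obligatory and forbidden, violating the D-axiom.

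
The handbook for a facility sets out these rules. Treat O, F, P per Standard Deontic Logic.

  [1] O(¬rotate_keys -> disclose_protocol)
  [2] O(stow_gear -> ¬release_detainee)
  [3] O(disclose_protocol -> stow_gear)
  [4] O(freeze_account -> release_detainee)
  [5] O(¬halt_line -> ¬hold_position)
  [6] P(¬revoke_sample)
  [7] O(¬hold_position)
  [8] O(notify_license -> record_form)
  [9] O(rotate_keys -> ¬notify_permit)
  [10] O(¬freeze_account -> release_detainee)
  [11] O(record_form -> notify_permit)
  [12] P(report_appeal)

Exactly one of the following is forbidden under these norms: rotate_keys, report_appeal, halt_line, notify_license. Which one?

Premises 10 and 4 are O(¬freeze_account -> release_detainee) and O(freeze_account -> release_detainee); every ideal world satisfies ¬freeze_account or freeze_account, so in either case release_detainee holds — hence O(release_detainee).
The contrapositive of premise 2 (O(stow_gear -> ¬release_detainee)) is O(release_detainee -> ¬stow_gear), and O(release_detainee) is already established, so O(¬stow_gear).
Premise 3, O(disclose_protocol -> stow_gear), contraposes to O(¬stow_gear -> ¬disclose_protocol); with O(¬stow_gear) we get O(¬disclose_protocol).
Premise 1 is O(¬rotate_keys -> disclose_protocol); contrapositively O(¬disclose_protocol -> rotate_keys). Since O(¬disclose_protocol) holds, K gives O(rotate_keys).
Applying K to premise 9 (O(rotate_keys -> ¬notify_permit)) and O(rotate_keys) yields O(¬notify_permit).
Premise 11, O(record_form -> notify_permit), contraposes to O(¬notify_permit -> ¬record_form); with O(¬notify_permit) we get O(¬record_form).
The contrapositive of premise 8 (O(notify_license -> record_form)) is O(¬record_form -> ¬notify_license), and O(¬record_form) is already established, so O(¬notify_license).
So O(¬notify_license) holds, i.e. notify_license is forbidden. None of the other listed options is forbidden under the premises.

notify_license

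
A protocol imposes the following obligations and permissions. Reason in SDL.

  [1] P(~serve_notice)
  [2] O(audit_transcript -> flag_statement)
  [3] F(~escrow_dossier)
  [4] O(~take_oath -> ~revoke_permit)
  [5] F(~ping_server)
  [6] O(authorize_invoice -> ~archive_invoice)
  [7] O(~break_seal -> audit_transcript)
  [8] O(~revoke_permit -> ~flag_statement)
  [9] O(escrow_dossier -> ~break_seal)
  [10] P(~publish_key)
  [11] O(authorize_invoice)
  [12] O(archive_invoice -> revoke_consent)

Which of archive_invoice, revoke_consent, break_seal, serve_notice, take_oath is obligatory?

Premise 3, F(~escrow_dossier), is equivalent to O(escrow_dossier).
Premise 9 is O(escrow_dossier -> ~break_seal); since O(escrow_dossier), deontic closure gives O(~break_seal).
Applying K to premise 7 (O(~break_seal -> audit_transcript)) and O(~break_seal) yields O(audit_transcript).
With premise 2, O(audit_transcript -> flag_statement), the K-axiom yields O(flag_statement).
Premise 8 is O(~revoke_permit -> ~flag_statement); contrapositively O(flag_statement -> revoke_permit). Since O(flag_statement) holds, K gives O(revoke_permit).
Premise 4 is O(~take_oath -> ~revoke_permit); contrapositively O(revoke_permit -> take_oath). Since O(revoke_permit) holds, K gives O(take_oath).
So O(take_oath) holds — take_oath is obligatory. None of the other listed options is made obligatory by any chain of premises.

take_oath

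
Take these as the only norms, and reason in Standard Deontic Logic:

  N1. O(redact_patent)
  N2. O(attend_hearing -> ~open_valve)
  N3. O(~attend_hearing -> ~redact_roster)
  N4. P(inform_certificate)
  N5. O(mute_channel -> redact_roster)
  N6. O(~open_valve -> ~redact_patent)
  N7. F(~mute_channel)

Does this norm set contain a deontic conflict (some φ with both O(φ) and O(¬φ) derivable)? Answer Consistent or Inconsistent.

From premise 1 we have O(redact_patent).
Premise 6, O(~open_valve -> ~redact_patent), contraposes to O(redact_patent -> open_valve); with O(redact_patent) we get O(open_valve).
Premise 2, O(attend_hearing -> ~open_valve), contraposes to O(open_valve -> ~attend_hearing); with O(open_valve) we get O(~attend_hearing).
Premise 3 is O(~attend_hearing -> ~redact_roster); since O(~attend_hearing), deontic closure gives O(~redact_roster).
The contrapositive of premise 5 (O(mute_channel -> redact_roster)) is O(~redact_roster -> ~mute_channel), and O(~redact_roster) is already established, so O(~mute_channel).
But premise 7, F(~mute_channel), means O(mute_channel).
We now have both O(~mute_channel) and O(mute_channel) — mute_channel is simultaneously obligatory and forbidden, violating the D-axiom.

Inconsistent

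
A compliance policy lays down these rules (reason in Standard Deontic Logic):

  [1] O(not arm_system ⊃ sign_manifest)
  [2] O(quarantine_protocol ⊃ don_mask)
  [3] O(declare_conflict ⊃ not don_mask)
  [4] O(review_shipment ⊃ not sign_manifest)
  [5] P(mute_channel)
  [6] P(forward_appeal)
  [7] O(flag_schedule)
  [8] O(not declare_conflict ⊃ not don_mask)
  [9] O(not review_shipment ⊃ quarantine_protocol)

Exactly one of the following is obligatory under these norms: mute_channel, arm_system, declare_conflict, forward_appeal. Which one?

arm_system

By case analysis on not declare_conflict: premise 8 gives O(not declare_conflict ⊃ not don_mask) and premise 3 gives O(declare_conflict ⊃ not don_mask), so O(not don_mask) either way.
The contrapositive of premise 2 (O(quarantine_protocol ⊃ don_mask)) is O(not don_mask ⊃ not quarantine_protocol), and O(not don_mask) is already established, so O(not quarantine_protocol).
The contrapositive of premise 9 (O(not review_shipment ⊃ quarantine_protocol)) is O(not quarantine_protocol ⊃ review_shipment), and O(not quarantine_protocol) is already established, so O(review_shipment).
Premise 4 is O(review_shipment ⊃ not sign_manifest); since O(review_shipment), deontic closure gives O(not sign_manifest).
The contrapositive of premise 1 (O(not arm_system ⊃ sign_manifest)) is O(not sign_manifest ⊃ arm_system), and O(not sign_manifest) is already established, so O(arm_system).
So O(arm_system) holds — arm_system is obligatory. None of the other listed options is made obligatory by any chain of premises.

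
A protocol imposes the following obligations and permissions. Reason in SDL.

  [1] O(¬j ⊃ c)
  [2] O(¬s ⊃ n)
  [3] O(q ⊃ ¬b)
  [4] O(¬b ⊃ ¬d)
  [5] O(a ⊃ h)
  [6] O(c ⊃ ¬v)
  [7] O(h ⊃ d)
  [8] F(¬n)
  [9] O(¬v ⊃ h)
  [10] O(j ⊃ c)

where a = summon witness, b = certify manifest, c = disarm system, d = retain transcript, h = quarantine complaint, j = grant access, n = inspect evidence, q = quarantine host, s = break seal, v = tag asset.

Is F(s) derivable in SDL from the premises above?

Premise 2 is O(¬s ⊃ n); even if O(n) held, inferring O(¬s) would be affirming the consequent — invalid.
No other premise forces O(¬s). An ideal world satisfying every premise can still have s true, so F(s) is not derivable.

No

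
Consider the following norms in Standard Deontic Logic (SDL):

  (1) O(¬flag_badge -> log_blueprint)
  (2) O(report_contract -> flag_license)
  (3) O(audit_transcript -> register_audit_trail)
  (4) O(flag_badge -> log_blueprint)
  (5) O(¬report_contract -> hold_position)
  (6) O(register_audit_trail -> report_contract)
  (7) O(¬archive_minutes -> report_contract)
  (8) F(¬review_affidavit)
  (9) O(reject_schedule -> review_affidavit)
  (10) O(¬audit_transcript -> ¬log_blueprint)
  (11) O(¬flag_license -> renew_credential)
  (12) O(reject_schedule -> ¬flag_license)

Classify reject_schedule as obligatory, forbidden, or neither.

Forbidden

Premises 1 and 4 cover both cases: O(¬flag_badge -> log_blueprint) and O(flag_badge -> log_blueprint). Since ¬flag_badge ∨ flag_badge is a tautology, O(log_blueprint) follows.
The contrapositive of premise 10 (O(¬audit_transcript -> ¬log_blueprint)) is O(log_blueprint -> audit_transcript), and O(log_blueprint) is already established, so O(audit_transcript).
With premise 3, O(audit_transcript -> register_audit_trail), the K-axiom yields O(register_audit_trail).
Applying K to premise 6 (O(register_audit_trail -> report_contract)) and O(register_audit_trail) yields O(report_contract).
Premise 2 is O(report_contract -> flag_license); since O(report_contract), deontic closure gives O(flag_license).
Premise 12 is O(reject_schedule -> ¬flag_license); contrapositively O(flag_license -> ¬reject_schedule). Since O(flag_license) holds, K gives O(¬reject_schedule).
Premises 5, 7, 8, 9, 11 do not contribute to this derivation.
Thus O(¬reject_schedule), which is F(reject_schedule): reject_schedule is forbidden.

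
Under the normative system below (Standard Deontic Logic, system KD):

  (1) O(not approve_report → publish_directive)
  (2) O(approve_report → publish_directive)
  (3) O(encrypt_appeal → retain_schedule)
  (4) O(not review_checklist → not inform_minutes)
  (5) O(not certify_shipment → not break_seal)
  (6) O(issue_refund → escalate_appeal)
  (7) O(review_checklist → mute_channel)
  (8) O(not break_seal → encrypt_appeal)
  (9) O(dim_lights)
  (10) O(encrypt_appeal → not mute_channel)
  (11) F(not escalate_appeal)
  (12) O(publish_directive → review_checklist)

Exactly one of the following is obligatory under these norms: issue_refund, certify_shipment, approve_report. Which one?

By case analysis on approve_report: premise 2 gives O(approve_report → publish_directive) and premise 1 gives O(not approve_report → publish_directive), so O(publish_directive) either way.
Applying K to premise 12 (O(publish_directive → review_checklist)) and O(publish_directive) yields O(review_checklist).
Applying K to premise 7 (O(review_checklist → mute_channel)) and O(review_checklist) yields O(mute_channel).
Premise 10, O(encrypt_appeal → not mute_channel), contraposes to O(mute_channel → not encrypt_appeal); with O(mute_channel) we get O(not encrypt_appeal).
Premise 8, O(not break_seal → encrypt_appeal), contraposes to O(not encrypt_appeal → break_seal); with O(not encrypt_appeal) we get O(break_seal).
The contrapositive of premise 5 (O(not certify_shipment → not break_seal)) is O(break_seal → certify_shipment), and O(break_seal) is already established, so O(certify_shipment).
So O(certify_shipment) holds — certify_shipment is obligatory. None of the other listed options is made obligatory by any chain of premises.

certify_shipment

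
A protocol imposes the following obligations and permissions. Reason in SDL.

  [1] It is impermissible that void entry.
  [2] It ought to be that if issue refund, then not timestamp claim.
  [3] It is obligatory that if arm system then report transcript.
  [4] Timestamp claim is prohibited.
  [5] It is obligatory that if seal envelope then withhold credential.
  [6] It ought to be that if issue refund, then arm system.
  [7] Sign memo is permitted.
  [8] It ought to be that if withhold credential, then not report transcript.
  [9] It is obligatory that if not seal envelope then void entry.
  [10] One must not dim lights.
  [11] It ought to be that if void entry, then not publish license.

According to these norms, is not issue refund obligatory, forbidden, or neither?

Premise 1 is F(void_entry), i.e. O(¬void_entry).
The contrapositive of premise 9 (O(¬seal_envelope → void_entry)) is O(¬void_entry → seal_envelope), and O(¬void_entry) is already established, so O(seal_envelope).
Applying K to premise 5 (O(seal_envelope → withhold_credential)) and O(seal_envelope) yields O(withhold_credential).
Applying K to premise 8 (O(withhold_credential → ¬report_transcript)) and O(withhold_credential) yields O(¬report_transcript).
Premise 3, O(arm_system → report_transcript), contraposes to O(¬report_transcript → ¬arm_system); with O(¬report_transcript) we get O(¬arm_system).
Premise 6 is O(issue_refund → arm_system); contrapositively O(¬arm_system → ¬issue_refund). Since O(¬arm_system) holds, K gives O(¬issue_refund).
Premises 2, 4, 7, 10, 11 do not contribute to this derivation.
Hence ¬issue_refund is obligatory.

Obligatory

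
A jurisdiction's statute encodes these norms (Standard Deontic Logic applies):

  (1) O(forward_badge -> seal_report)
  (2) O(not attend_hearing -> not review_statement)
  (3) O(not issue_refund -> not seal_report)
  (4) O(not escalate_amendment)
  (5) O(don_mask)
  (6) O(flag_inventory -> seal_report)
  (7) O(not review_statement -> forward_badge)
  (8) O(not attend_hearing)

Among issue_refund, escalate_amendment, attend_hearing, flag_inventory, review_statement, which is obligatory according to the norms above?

Premise 8 gives O(not attend_hearing).
Premise 2 is O(not attend_hearing -> not review_statement); since O(not attend_hearing), deontic closure gives O(not review_statement).
With premise 7, O(not review_statement -> forward_badge), the K-axiom yields O(forward_badge).
Premise 1 is O(forward_badge -> seal_report); since O(forward_badge), deontic closure gives O(seal_report).
The contrapositive of premise 3 (O(not issue_refund -> not seal_report)) is O(seal_report -> issue_refund), and O(seal_report) is already established, so O(issue_refund).
So O(issue_refund) holds — issue_refund is obligatory. None of the other listed options is made obligatory by any chain of premises.

issue_refund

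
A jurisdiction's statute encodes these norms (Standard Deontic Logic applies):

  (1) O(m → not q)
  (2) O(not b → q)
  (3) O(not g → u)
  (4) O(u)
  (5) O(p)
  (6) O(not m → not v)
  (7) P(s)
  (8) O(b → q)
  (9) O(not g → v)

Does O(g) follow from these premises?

Premises 2 and 8 cover both cases: O(not b → q) and O(b → q). Since not b ∨ b is a tautology, O(q) follows.
Premise 1, O(m → not q), contraposes to O(q → not m); with O(q) we get O(not m).
With premise 6, O(not m → not v), the K-axiom yields O(not v).
Premise 9, O(not g → v), contraposes to O(not v → g); with O(not v) we get O(g).
Premises 3, 4, 5, 7 do not contribute to this derivation.
So O(g) follows.

Yes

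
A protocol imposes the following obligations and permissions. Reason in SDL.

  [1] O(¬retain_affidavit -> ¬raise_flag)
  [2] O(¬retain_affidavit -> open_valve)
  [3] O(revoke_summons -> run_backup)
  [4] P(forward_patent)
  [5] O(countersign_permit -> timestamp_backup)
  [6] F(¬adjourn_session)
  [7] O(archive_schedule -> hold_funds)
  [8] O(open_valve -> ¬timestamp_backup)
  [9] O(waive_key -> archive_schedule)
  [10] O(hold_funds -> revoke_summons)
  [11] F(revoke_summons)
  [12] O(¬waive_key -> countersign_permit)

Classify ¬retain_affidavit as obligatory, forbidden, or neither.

Premise 11 is F(revoke_summons), i.e. O(¬revoke_summons).
Premise 10, O(hold_funds -> revoke_summons), contraposes to O(¬revoke_summons -> ¬hold_funds); with O(¬revoke_summons) we get O(¬hold_funds).
Premise 7, O(archive_schedule -> hold_funds), contraposes to O(¬hold_funds -> ¬archive_schedule); with O(¬hold_funds) we get O(¬archive_schedule).
Premise 9 is O(waive_key -> archive_schedule); contrapositively O(¬archive_schedule -> ¬waive_key). Since O(¬archive_schedule) holds, K gives O(¬waive_key).
Premise 12 is O(¬waive_key -> countersign_permit); since O(¬waive_key), deontic closure gives O(countersign_permit).
With premise 5, O(countersign_permit -> timestamp_backup), the K-axiom yields O(timestamp_backup).
The contrapositive of premise 8 (O(open_valve -> ¬timestamp_backup)) is O(timestamp_backup -> ¬open_valve), and O(timestamp_backup) is already established, so O(¬open_valve).
Premise 2, O(¬retain_affidavit -> open_valve), contraposes to O(¬open_valve -> retain_affidavit); with O(¬open_valve) we get O(retain_affidavit).
Premises 1, 3, 4, 6 do not contribute to this derivation.
Thus O(retain_affidavit), which is F(¬retain_affidavit): ¬retain_affidavit is forbidden.

Forbidden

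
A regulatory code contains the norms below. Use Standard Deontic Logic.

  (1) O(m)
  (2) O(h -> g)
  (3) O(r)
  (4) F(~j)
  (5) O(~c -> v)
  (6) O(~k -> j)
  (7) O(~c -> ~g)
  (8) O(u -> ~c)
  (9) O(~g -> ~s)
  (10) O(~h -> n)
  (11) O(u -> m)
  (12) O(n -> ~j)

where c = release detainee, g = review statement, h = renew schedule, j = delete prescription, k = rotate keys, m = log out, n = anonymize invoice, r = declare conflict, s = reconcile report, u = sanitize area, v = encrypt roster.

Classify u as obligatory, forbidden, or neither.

F(~j) at premise 4 means O(j).
Premise 12, O(n -> ~j), contraposes to O(j -> ~n); with O(j) we get O(~n).
Premise 10, O(~h -> n), contraposes to O(~n -> h); with O(~n) we get O(h).
Premise 2 is O(h -> g); since O(h), deontic closure gives O(g).
Premise 7 is O(~c -> ~g); contrapositively O(g -> c). Since O(g) holds, K gives O(c).
Premise 8, O(u -> ~c), contraposes to O(c -> ~u); with O(c) we get O(~u).
Premises 1, 3, 5, 6, 9, 11 do not contribute to this derivation.
Thus O(~u), which is F(u): u is forbidden.

Forbidden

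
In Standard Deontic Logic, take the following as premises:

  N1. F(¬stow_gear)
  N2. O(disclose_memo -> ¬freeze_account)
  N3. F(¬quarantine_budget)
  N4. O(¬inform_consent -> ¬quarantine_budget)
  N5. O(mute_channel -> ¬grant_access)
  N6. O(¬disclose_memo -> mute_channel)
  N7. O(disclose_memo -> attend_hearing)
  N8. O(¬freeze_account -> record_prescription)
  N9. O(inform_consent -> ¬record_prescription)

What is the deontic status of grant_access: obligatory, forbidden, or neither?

Forbidden

Premise 3, F(¬quarantine_budget), is equivalent to O(quarantine_budget).
Premise 4 is O(¬inform_consent -> ¬quarantine_budget); contrapositively O(quarantine_budget -> inform_consent). Since O(quarantine_budget) holds, K gives O(inform_consent).
Applying K to premise 9 (O(inform_consent -> ¬record_prescription)) and O(inform_consent) yields O(¬record_prescription).
Premise 8 is O(¬freeze_account -> record_prescription); contrapositively O(¬record_prescription -> freeze_account). Since O(¬record_prescription) holds, K gives O(freeze_account).
Premise 2 is O(disclose_memo -> ¬freeze_account); contrapositively O(freeze_account -> ¬disclose_memo). Since O(freeze_account) holds, K gives O(¬disclose_memo).
With premise 6, O(¬disclose_memo -> mute_channel), the K-axiom yields O(mute_channel).
With premise 5, O(mute_channel -> ¬grant_access), the K-axiom yields O(¬grant_access).
Premises 1, 7 do not contribute to this derivation.
Thus O(¬grant_access), which is F(grant_access): grant_access is forbidden.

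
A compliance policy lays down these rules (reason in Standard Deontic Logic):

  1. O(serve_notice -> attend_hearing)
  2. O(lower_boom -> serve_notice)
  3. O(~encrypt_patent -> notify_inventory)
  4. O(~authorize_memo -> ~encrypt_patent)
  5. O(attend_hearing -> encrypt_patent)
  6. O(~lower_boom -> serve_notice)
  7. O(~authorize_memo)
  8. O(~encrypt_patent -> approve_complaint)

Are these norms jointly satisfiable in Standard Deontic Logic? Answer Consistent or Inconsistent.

Inconsistent

Premises 6 and 2 cover both cases: O(~lower_boom -> serve_notice) and O(lower_boom -> serve_notice). Since ~lower_boom ∨ lower_boom is a tautology, O(serve_notice) follows.
From O(serve_notice) and premise 1, O(serve_notice -> attend_hearing), we obtain O(attend_hearing).
Applying K to premise 5 (O(attend_hearing -> encrypt_patent)) and O(attend_hearing) yields O(encrypt_patent).
Premise 4 is O(~authorize_memo -> ~encrypt_patent); contrapositively O(encrypt_patent -> authorize_memo). Since O(encrypt_patent) holds, K gives O(authorize_memo).
Yet premise 7 states O(~authorize_memo).
We now have both O(authorize_memo) and O(~authorize_memo) — authorize_memo is simultaneously obligatory and forbidden, violating the D-axiom.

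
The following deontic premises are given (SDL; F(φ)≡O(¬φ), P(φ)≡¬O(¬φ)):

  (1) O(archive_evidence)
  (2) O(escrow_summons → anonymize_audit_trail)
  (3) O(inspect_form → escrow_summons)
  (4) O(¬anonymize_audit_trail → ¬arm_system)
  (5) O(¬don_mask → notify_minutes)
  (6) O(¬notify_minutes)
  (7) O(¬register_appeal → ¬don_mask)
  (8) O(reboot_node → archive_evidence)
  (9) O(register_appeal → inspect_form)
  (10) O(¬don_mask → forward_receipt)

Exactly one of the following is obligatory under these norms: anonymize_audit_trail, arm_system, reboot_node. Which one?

From premise 6 we have O(¬notify_minutes).
Premise 5 is O(¬don_mask → notify_minutes); contrapositively O(¬notify_minutes → don_mask). Since O(¬notify_minutes) holds, K gives O(don_mask).
Premise 7 is O(¬register_appeal → ¬don_mask); contrapositively O(don_mask → register_appeal). Since O(don_mask) holds, K gives O(register_appeal).
Premise 9 is O(register_appeal → inspect_form); since O(register_appeal), deontic closure gives O(inspect_form).
From O(inspect_form) and premise 3, O(inspect_form → escrow_summons), we obtain O(escrow_summons).
From O(escrow_summons) and premise 2, O(escrow_summons → anonymize_audit_trail), we obtain O(anonymize_audit_trail).
So O(anonymize_audit_trail) holds — anonymize_audit_trail is obligatory. None of the other listed options is made obligatory by any chain of premises.

anonymize_audit_trail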